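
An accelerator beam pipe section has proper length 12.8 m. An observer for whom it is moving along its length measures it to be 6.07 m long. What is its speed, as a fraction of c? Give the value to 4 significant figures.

γ = L₀/L = 12.8/6.07 = 2.10873
β = √(1 − 1/γ²) = 0.8804

β ≈ 0.8804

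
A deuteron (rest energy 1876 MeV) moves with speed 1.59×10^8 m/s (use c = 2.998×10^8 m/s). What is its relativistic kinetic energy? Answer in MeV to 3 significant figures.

K ≈ 337 MeV

β = v/c = 1.59×10^8 / 2.998×10^8 = 0.53035
γ = 1/√(1 − 0.53035²) = 1.1796
K = (γ − 1)m₀c² = (1.1796 − 1) × 1876 MeV = 0.17956 × 1876 MeV = 337 MeV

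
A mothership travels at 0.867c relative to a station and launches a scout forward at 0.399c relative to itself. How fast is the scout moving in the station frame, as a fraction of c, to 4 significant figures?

u ≈ 0.9406c

Compose boost 2: (0.399 + 0.867)/(1 + 0.399×0.867) = 1.266/1.34593 = 0.9406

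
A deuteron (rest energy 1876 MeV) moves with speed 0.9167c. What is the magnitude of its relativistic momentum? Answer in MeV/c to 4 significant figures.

γ = 1/√(1 − 0.9167²) = 2.50265
p = γβm₀c = 2.50265 × 0.9167 × 1876 MeV/c = 4304 MeV/c

p ≈ 4304 MeV/c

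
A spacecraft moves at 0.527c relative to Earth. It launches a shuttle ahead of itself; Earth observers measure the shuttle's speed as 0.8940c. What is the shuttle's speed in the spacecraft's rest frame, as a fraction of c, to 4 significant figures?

Inverse velocity addition: u' = (u − v)/(1 − uv/c²)
= (0.8940 − 0.527)/(1 − 0.8940×0.527) = 0.3670/0.528862 = 0.6939

u' ≈ 0.6939c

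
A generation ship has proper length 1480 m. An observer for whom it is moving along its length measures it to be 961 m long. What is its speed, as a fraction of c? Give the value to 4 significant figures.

γ = L₀/L = 1480/961 = 1.54006
β = √(1 − 1/γ²) = 0.7605

β ≈ 0.7605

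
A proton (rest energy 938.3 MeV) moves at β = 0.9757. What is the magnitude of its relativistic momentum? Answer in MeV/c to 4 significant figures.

p ≈ 4178 MeV/c

γ = 1/√(1 − 0.9757²) = 4.56390
p = γβm₀c = 4.56390 × 0.9757 × 938.3 MeV/c = 4178 MeV/c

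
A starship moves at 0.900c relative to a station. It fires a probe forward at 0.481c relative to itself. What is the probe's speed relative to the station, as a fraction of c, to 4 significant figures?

u ≈ 0.9638c

Relativistic velocity addition: u = (u' + v)/(1 + u'v/c²)
= (0.481 + 0.900)/(1 + 0.481×0.900) = 1.381/1.43290 = 0.9638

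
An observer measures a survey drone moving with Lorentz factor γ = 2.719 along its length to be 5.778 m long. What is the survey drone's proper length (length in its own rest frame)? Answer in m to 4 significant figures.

γ = 2.719 (given)
L₀ = γL = 2.719 × 5.778 = 15.71 m

L₀ ≈ 15.71 m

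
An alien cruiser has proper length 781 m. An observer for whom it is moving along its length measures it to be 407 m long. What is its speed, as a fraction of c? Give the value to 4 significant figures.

β ≈ 0.8535

γ = L₀/L = 781/407 = 1.91892
β = √(1 − 1/γ²) = 0.8535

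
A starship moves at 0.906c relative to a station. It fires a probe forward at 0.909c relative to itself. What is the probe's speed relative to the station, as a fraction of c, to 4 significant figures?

u ≈ 0.9953c

Relativistic velocity addition: u = (u' + v)/(1 + u'v/c²)
= (0.909 + 0.906)/(1 + 0.909×0.906) = 1.815/1.82355 = 0.9953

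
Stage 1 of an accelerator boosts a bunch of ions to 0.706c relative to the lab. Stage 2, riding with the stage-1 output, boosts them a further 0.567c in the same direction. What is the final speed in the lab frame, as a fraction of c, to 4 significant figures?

u ≈ 0.9091c

Compose boost 2: (0.567 + 0.706)/(1 + 0.567×0.706) = 1.273/1.40030 = 0.9091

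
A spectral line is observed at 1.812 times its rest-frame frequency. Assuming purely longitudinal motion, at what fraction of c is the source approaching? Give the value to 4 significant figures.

β ≈ 0.5331

f_obs/f_src = √((1+β)/(1−β)) = 1.812  ⇒  (1+β)/(1−β) = 3.28334
β = |1 − D²|/(1 + D²) = |1 − 3.28334|/(1 + 3.28334) = 0.5331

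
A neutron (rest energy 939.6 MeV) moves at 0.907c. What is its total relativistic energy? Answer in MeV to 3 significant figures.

E ≈ 2230 MeV

γ = 1/√(1 − 0.907²) = 2.3746
E = γm₀c² = 2.3746 × 939.6 MeV = 2230 MeV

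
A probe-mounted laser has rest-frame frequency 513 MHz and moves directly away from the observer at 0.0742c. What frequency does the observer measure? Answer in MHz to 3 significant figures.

Relativistic Doppler: f_obs = f_src √((1−β)/(1+β))
= 513 × √(0.92580/1.0742) = 513 × 0.92836 = 476 MHz

f_obs ≈ 476 MHz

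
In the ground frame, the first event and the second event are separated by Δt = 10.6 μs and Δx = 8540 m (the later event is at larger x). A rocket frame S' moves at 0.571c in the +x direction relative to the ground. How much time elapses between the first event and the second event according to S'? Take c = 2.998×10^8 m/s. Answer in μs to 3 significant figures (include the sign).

γ = 1/√(1 − 0.571²) = 1.2181
Δt' = γ(Δt − vΔx/c²) = 1.2181 × (10.6 μs − 0.571×8540 m / (2.998×10^8 m/s))
= 1.2181 × (-5.6653 μs) = -6.90 μs

Δt' ≈ -6.90 μs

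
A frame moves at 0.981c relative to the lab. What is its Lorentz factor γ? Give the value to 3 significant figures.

γ = 1/√(1 − β²) = 1/√(1 − 0.981²) = 1/√(0.037639) = 5.15

γ ≈ 5.15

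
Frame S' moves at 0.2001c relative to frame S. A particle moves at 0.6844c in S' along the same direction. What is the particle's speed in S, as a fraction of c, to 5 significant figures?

Relativistic velocity addition: u = (u' + v)/(1 + u'v/c²)
= (0.6844 + 0.2001)/(1 + 0.6844×0.2001) = 0.88450/1.136948 = 0.77796

u ≈ 0.77796c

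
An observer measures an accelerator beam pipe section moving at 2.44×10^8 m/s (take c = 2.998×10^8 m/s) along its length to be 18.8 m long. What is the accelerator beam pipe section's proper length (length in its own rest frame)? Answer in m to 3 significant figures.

L₀ ≈ 32.4 m

β = v/c = 2.44×10^8 / 2.998×10^8 = 0.81388
γ = 1/√(1 − 0.81388²) = 1.7211
L₀ = γL = 1.7211 × 18.8 = 32.4 m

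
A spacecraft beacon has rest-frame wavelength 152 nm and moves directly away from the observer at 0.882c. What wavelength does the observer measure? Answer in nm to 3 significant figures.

λ_obs ≈ 607 nm

Relativistic Doppler: λ_obs = λ_src √((1+β)/(1−β))
= 152 × √(1.8820/0.11800) = 152 × 3.9936 = 607 nm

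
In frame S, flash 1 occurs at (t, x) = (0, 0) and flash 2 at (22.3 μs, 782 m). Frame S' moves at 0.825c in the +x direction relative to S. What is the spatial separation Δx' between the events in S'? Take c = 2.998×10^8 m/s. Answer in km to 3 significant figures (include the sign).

Δx' ≈ -8.38 km

γ = 1/√(1 − 0.825²) = 1.7695
Δx' = γ(Δx − vΔt) = 1.7695 × (782 m − 0.825×(2.998×10^8 m/s)×22.3×10^-6 s)
= 1.7695 × (-4733.6 m) = -8.38 km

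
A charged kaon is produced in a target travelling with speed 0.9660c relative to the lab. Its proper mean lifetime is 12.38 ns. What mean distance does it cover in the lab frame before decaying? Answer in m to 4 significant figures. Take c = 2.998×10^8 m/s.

γ = 1/√(1 − 0.9660²) = 3.86784
Dilated lifetime: Δt = γτ₀ = 3.86784 × 12.38 ns = 47.8839 ns
d = vΔt = 0.9660c × 47.8839 ns = 2.89607×10^8 m/s × 4.78839×10^-8 s = 13.87 m

d ≈ 13.87 m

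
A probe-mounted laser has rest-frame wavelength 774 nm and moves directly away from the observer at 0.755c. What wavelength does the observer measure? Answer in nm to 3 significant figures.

λ_obs ≈ 2070 nm

Relativistic Doppler: λ_obs = λ_src √((1+β)/(1−β))
= 774 × √(1.7550/0.24500) = 774 × 2.6764 = 2070 nm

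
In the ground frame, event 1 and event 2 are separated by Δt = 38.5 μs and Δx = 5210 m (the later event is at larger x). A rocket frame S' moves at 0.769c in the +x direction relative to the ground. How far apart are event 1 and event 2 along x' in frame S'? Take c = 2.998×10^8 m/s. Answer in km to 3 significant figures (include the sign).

Δx' ≈ -5.73 km

γ = 1/√(1 − 0.769²) = 1.5643
Δx' = γ(Δx − vΔt) = 1.5643 × (5210 m − 0.769×(2.998×10^8 m/s)×38.5×10^-6 s)
= 1.5643 × (-3666.0 m) = -5.73 km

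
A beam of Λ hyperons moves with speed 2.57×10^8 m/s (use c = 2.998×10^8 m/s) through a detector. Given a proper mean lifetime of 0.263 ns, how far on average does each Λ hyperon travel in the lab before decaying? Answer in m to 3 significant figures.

d ≈ 0.131 m

β = v/c = 2.57×10^8 / 2.998×10^8 = 0.85724
γ = 1/√(1 − 0.85724²) = 1.9420
Dilated lifetime: Δt = γτ₀ = 1.9420 × 0.263 ns = 0.51076 ns
d = vΔt = 0.85724c × 0.51076 ns = 2.5700×10^8 m/s × 5.1076×10^-10 s = 0.131 m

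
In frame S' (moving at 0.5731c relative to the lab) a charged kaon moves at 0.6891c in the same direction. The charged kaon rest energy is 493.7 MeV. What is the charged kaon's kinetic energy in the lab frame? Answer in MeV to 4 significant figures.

u_lab = (0.6891 + 0.5731)/(1 + 0.6891×0.5731) = 0.9048527
γ = 1/√(1 − 0.9048527²) = 2.34894
K = (γ − 1)m₀c² = (2.34894 − 1) × 493.7 = 1.34894 × 493.7 = 666.0 MeV

K ≈ 666.0 MeV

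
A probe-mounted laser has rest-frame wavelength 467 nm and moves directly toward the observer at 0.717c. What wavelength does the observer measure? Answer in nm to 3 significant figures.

λ_obs ≈ 190 nm

Relativistic Doppler: λ_obs = λ_src √((1−β)/(1+β))
= 467 × √(0.28300/1.7170) = 467 × 0.40598 = 190 nm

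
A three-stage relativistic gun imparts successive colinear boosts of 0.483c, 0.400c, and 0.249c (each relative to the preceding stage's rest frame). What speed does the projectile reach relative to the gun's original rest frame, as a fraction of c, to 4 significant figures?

Compose boost 2: (0.400 + 0.483)/(1 + 0.400×0.483) = 0.8830/1.19320 = 0.740027
Compose boost 3: (0.249 + 0.740027)/(1 + 0.249×0.740027) = 0.989027/1.18427 = 0.8351

u ≈ 0.8351c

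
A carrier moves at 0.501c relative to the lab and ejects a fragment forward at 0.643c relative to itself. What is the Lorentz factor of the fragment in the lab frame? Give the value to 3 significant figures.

γ ≈ 1.99

u_lab = (0.643 + 0.501)/(1 + 0.643×0.501) = 1.144/1.32214 = 0.865262
γ = 1/√(1 − 0.865262²) = 1.99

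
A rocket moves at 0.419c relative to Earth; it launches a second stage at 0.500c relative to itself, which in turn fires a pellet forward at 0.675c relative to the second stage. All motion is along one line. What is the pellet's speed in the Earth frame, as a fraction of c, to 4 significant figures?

Compose boost 2: (0.500 + 0.419)/(1 + 0.500×0.419) = 0.9190/1.20950 = 0.759818
Compose boost 3: (0.675 + 0.759818)/(1 + 0.675×0.759818) = 1.43482/1.51288 = 0.9484

u ≈ 0.9484c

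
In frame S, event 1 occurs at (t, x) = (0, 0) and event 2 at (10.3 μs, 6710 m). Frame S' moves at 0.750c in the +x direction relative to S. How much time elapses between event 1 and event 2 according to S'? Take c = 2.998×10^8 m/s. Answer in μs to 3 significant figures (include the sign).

γ = 1/√(1 − 0.750²) = 1.5119
Δt' = γ(Δt − vΔx/c²) = 1.5119 × (10.3 μs − 0.750×6710 m / (2.998×10^8 m/s))
= 1.5119 × (-6.4862 μs) = -9.81 μs

Δt' ≈ -9.81 μs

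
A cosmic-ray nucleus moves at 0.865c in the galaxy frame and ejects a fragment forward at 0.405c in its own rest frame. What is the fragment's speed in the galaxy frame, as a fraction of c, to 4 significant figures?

u ≈ 0.9405c

Compose boost 2: (0.405 + 0.865)/(1 + 0.405×0.865) = 1.270/1.35032 = 0.9405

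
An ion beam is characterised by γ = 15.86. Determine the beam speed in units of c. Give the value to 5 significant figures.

β ≈ 0.99801

β = √(1 − 1/γ²) = √(1 − 1/15.86²) = √(0.9960245) = 0.99801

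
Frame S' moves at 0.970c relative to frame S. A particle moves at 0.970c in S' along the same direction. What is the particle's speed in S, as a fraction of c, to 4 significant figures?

u ≈ 0.9995c

Relativistic velocity addition: u = (u' + v)/(1 + u'v/c²)
= (0.970 + 0.970)/(1 + 0.970×0.970) = 1.940/1.94090 = 0.9995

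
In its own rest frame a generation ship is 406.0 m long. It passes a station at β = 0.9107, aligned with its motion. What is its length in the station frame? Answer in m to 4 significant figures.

L ≈ 167.7 m

γ = 1/√(1 − 0.9107²) = 2.42091
Length contraction: L = L₀/γ = 406.0/2.42091 = 167.7 m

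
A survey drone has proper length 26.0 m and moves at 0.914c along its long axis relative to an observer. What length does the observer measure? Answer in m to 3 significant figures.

L ≈ 10.5 m

γ = 1/√(1 − 0.914²) = 2.4648
Length contraction: L = L₀/γ = 26.0/2.4648 = 10.5 m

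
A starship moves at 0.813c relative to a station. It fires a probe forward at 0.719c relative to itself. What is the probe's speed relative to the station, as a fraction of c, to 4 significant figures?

u ≈ 0.9668c

Relativistic velocity addition: u = (u' + v)/(1 + u'v/c²)
= (0.719 + 0.813)/(1 + 0.719×0.813) = 1.532/1.58455 = 0.9668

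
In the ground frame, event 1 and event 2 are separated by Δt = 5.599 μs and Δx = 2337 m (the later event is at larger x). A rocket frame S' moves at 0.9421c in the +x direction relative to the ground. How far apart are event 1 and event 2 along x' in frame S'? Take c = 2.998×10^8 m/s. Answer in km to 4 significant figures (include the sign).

Δx' ≈ 2.253 km

γ = 1/√(1 − 0.9421²) = 2.98212
Δx' = γ(Δx − vΔt) = 2.98212 × (2337 m − 0.9421×(2.998×10^8 m/s)×5.599×10^-6 s)
= 2.98212 × (755.610 m) = 2.253 km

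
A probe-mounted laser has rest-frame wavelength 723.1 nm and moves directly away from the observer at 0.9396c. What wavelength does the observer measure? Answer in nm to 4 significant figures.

Relativistic Doppler: λ_obs = λ_src √((1+β)/(1−β))
= 723.1 × √(1.93960/0.0604000) = 723.1 × 5.66680 = 4098 nm

λ_obs ≈ 4098 nm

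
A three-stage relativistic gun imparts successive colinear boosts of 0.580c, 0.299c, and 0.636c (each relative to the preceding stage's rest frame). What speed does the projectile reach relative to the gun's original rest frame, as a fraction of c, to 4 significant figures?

Compose boost 2: (0.299 + 0.580)/(1 + 0.299×0.580) = 0.8790/1.17342 = 0.749092
Compose boost 3: (0.636 + 0.749092)/(1 + 0.636×0.749092) = 1.38509/1.47642 = 0.9381

u ≈ 0.9381c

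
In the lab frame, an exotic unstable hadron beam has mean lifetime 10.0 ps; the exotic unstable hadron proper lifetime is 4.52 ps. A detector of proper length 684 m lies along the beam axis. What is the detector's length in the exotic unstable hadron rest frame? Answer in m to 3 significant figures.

Time dilation ⇒ γ = Δt/τ₀ = 10.0/4.52 = 2.2124
Length contraction: L = L₀/γ = 684/2.2124 = 309 m

L ≈ 309 m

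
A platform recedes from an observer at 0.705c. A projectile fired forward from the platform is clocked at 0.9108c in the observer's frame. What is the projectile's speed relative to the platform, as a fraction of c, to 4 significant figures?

u' ≈ 0.5750c

Inverse velocity addition: u' = (u − v)/(1 − uv/c²)
= (0.9108 − 0.705)/(1 − 0.9108×0.705) = 0.2058/0.357886 = 0.5750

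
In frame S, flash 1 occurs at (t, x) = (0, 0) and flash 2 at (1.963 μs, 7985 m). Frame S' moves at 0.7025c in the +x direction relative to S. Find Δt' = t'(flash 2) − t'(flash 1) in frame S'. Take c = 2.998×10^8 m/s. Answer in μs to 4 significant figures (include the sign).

Δt' ≈ -23.53 μs

γ = 1/√(1 − 0.7025²) = 1.40512
Δt' = γ(Δt − vΔx/c²) = 1.40512 × (1.963 μs − 0.7025×7985 m / (2.998×10^8 m/s))
= 1.40512 × (-16.7477 μs) = -23.53 μs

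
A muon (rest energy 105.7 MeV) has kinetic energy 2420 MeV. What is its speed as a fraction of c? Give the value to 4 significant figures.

β ≈ 0.9991

γ = 1 + K/(m₀c²) = 1 + 2420/105.7 = 23.8950
β = √(1 − 1/γ²) = 0.9991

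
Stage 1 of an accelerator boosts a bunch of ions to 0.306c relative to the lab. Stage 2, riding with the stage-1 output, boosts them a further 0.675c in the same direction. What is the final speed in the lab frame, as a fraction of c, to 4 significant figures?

Compose boost 2: (0.675 + 0.306)/(1 + 0.675×0.306) = 0.9810/1.20655 = 0.8131

u ≈ 0.8131c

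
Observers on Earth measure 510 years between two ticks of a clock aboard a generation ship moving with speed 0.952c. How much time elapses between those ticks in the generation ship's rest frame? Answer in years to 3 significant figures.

τ₀ ≈ 156 years

γ = 1/√(1 − 0.952²) = 3.2669
Proper time: τ₀ = Δt/γ = 510/3.2669 = 156 years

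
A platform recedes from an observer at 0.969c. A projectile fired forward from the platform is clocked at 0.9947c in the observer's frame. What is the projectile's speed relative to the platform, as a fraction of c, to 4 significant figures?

u' ≈ 0.7112c

Inverse velocity addition: u' = (u − v)/(1 − uv/c²)
= (0.9947 − 0.969)/(1 − 0.9947×0.969) = 0.02570/0.0361357 = 0.7112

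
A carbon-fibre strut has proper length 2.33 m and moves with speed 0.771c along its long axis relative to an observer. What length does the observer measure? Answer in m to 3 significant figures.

γ = 1/√(1 − 0.771²) = 1.5703
Length contraction: L = L₀/γ = 2.33/1.5703 = 1.48 m

L ≈ 1.48 m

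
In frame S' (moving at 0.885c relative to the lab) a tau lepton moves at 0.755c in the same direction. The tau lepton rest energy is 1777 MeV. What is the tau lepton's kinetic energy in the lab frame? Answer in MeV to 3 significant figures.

K ≈ 7930 MeV

u_lab = (0.755 + 0.885)/(1 + 0.755×0.885) = 0.983110
γ = 1/√(1 − 0.983110²) = 5.4641
K = (γ − 1)m₀c² = (5.4641 − 1) × 1777 = 4.4641 × 1777 = 7930 MeV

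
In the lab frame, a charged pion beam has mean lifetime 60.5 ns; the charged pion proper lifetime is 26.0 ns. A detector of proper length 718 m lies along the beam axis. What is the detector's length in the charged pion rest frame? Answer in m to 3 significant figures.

Time dilation ⇒ γ = Δt/τ₀ = 60.5/26.0 = 2.3269
Length contraction: L = L₀/γ = 718/2.3269 = 309 m

L ≈ 309 m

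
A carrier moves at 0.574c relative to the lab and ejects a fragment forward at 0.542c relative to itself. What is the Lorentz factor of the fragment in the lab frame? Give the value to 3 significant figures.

u_lab = (0.542 + 0.574)/(1 + 0.542×0.574) = 1.116/1.31111 = 0.851188
γ = 1/√(1 − 0.851188²) = 1.91

γ ≈ 1.91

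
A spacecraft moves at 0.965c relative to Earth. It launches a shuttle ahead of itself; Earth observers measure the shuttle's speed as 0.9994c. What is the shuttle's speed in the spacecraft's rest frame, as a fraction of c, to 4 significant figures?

Inverse velocity addition: u' = (u − v)/(1 − uv/c²)
= (0.9994 − 0.965)/(1 − 0.9994×0.965) = 0.03440/0.0355790 = 0.9669

u' ≈ 0.9669c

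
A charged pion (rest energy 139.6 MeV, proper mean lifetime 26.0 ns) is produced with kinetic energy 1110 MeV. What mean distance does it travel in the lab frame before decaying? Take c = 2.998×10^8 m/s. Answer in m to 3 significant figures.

γ = 1 + K/(m₀c²) = 1 + 1110/139.6 = 8.9513
β = √(1 − 1/γ²) = 0.99374
Dilated lifetime: γτ₀ = 8.9513 × 26.0 ns = 232.73 ns
d = βc·γτ₀ = 0.99374 × (2.998×10^8 m/s) × 2.3273×10^-7 s = 69.3 m

d ≈ 69.3 m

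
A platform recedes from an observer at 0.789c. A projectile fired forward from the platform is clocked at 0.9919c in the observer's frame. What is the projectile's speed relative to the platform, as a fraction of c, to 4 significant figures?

u' ≈ 0.9333c

Inverse velocity addition: u' = (u − v)/(1 − uv/c²)
= (0.9919 − 0.789)/(1 − 0.9919×0.789) = 0.2029/0.217391 = 0.9333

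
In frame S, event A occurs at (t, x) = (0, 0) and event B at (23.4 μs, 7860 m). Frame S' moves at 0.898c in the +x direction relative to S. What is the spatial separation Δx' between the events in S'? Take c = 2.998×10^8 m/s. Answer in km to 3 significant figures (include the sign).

γ = 1/√(1 − 0.898²) = 2.2728
Δx' = γ(Δx − vΔt) = 2.2728 × (7860 m − 0.898×(2.998×10^8 m/s)×23.4×10^-6 s)
= 2.2728 × (1560.2 m) = 3.55 km

Δx' ≈ 3.55 km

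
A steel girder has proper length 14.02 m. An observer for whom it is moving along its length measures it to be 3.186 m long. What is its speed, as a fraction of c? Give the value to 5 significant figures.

β ≈ 0.97384

γ = L₀/L = 14.02/3.186 = 4.400502
β = √(1 − 1/γ²) = 0.97384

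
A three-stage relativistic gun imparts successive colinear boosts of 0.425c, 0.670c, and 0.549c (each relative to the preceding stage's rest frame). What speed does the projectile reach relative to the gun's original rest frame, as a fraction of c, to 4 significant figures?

Compose boost 2: (0.670 + 0.425)/(1 + 0.670×0.425) = 1.095/1.28475 = 0.852306
Compose boost 3: (0.549 + 0.852306)/(1 + 0.549×0.852306) = 1.40131/1.46792 = 0.9546

u ≈ 0.9546c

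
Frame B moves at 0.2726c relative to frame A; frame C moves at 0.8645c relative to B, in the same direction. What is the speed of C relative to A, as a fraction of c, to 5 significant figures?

u ≈ 0.92023c

Compose boost 2: (0.8645 + 0.2726)/(1 + 0.8645×0.2726) = 1.1371/1.235663 = 0.92023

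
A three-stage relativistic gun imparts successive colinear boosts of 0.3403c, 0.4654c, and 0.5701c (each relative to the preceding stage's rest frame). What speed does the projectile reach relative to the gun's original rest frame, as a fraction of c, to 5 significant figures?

u ≈ 0.90628c

Compose boost 2: (0.4654 + 0.3403)/(1 + 0.4654×0.3403) = 0.80570/1.158376 = 0.6955430
Compose boost 3: (0.5701 + 0.6955430)/(1 + 0.5701×0.6955430) = 1.265643/1.396529 = 0.90628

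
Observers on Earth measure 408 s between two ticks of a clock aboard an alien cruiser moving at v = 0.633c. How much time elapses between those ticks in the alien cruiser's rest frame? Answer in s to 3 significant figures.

γ = 1/√(1 − 0.633²) = 1.2917
Proper time: τ₀ = Δt/γ = 408/1.2917 = 316 s

τ₀ ≈ 316 s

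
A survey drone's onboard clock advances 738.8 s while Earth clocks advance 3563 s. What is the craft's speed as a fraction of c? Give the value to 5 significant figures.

γ = Δt/τ₀ = 3563/738.8 = 4.822685
β = √(1 − 1/γ²) = √(1 − 1/4.822685²) = 0.97827

β ≈ 0.97827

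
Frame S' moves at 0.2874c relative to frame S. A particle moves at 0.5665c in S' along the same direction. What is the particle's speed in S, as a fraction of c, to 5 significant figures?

Relativistic velocity addition: u = (u' + v)/(1 + u'v/c²)
= (0.5665 + 0.2874)/(1 + 0.5665×0.2874) = 0.85390/1.162812 = 0.73434

u ≈ 0.73434c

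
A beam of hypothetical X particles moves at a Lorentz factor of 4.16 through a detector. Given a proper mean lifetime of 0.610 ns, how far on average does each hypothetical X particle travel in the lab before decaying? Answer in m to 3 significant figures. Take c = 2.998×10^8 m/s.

β = √(1 − 1/γ²) = √(1 − 1/4.16²) = 0.97068
Dilated lifetime: Δt = γτ₀ = 4.16 × 0.610 ns = 2.5376 ns
d = vΔt = 0.97068c × 2.5376 ns = 2.9101×10^8 m/s × 2.5376×10^-9 s = 0.738 m

d ≈ 0.738 m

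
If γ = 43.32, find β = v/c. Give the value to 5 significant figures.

β = √(1 − 1/γ²) = √(1 − 1/43.32²) = √(0.9994671) = 0.99973

β ≈ 0.99973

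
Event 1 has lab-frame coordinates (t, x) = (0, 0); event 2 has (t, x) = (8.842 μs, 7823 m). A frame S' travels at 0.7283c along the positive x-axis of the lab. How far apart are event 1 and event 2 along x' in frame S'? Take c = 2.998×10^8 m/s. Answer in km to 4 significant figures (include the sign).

Δx' ≈ 8.599 km

γ = 1/√(1 − 0.7283²) = 1.45930
Δx' = γ(Δx − vΔt) = 1.45930 × (7823 m − 0.7283×(2.998×10^8 m/s)×8.842×10^-6 s)
= 1.45930 × (5892.40 m) = 8.599 km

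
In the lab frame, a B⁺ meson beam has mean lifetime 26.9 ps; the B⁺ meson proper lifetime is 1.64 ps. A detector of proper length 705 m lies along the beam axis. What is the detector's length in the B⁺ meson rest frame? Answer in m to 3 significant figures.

Time dilation ⇒ γ = Δt/τ₀ = 26.9/1.64 = 16.402
Length contraction: L = L₀/γ = 705/16.402 = 43.0 m

L ≈ 43.0 m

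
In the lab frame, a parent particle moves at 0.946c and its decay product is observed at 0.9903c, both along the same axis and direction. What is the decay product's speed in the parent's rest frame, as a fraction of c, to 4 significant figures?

u' ≈ 0.7012c

Inverse velocity addition: u' = (u − v)/(1 − uv/c²)
= (0.9903 − 0.946)/(1 − 0.9903×0.946) = 0.04430/0.0631762 = 0.7012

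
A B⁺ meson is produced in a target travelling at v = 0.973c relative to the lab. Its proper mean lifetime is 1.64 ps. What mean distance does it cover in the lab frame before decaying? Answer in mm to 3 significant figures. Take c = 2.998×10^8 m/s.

γ = 1/√(1 − 0.973²) = 4.3327
Dilated lifetime: Δt = γτ₀ = 4.3327 × 1.64 ps = 7.1056 ps
d = vΔt = 0.973c × 7.1056 ps = 2.9171×10^8 m/s × 7.1056×10^-12 s = 2.07 mm

d ≈ 2.07 mm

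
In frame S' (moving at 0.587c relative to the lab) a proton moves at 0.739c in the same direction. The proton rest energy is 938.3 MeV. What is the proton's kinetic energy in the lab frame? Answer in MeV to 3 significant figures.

K ≈ 1530 MeV

u_lab = (0.739 + 0.587)/(1 + 0.739×0.587) = 0.924820
γ = 1/√(1 − 0.924820²) = 2.6288
K = (γ − 1)m₀c² = (2.6288 − 1) × 938.3 = 1.6288 × 938.3 = 1530 MeV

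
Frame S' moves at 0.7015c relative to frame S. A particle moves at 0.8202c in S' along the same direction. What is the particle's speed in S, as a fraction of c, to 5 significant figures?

Relativistic velocity addition: u = (u' + v)/(1 + u'v/c²)
= (0.8202 + 0.7015)/(1 + 0.8202×0.7015) = 1.5217/1.575370 = 0.96593

u ≈ 0.96593c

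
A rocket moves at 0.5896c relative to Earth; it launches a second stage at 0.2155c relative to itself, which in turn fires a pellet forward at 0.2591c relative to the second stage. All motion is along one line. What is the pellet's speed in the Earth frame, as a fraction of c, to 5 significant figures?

u ≈ 0.82141c

Compose boost 2: (0.2155 + 0.5896)/(1 + 0.2155×0.5896) = 0.80510/1.127059 = 0.7143372
Compose boost 3: (0.2591 + 0.7143372)/(1 + 0.2591×0.7143372) = 0.9734372/1.185085 = 0.82141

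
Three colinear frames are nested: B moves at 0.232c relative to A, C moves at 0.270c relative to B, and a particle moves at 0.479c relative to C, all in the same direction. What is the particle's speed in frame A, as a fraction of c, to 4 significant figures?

u ≈ 0.7758c

Compose boost 2: (0.270 + 0.232)/(1 + 0.270×0.232) = 0.5020/1.06264 = 0.472408
Compose boost 3: (0.479 + 0.472408)/(1 + 0.479×0.472408) = 0.951408/1.22628 = 0.7758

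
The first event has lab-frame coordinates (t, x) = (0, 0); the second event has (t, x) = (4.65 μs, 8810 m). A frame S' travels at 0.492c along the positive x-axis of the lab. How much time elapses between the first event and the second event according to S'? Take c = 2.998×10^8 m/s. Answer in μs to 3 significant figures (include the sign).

Δt' ≈ -11.3 μs

γ = 1/√(1 − 0.492²) = 1.1486
Δt' = γ(Δt − vΔx/c²) = 1.1486 × (4.65 μs − 0.492×8810 m / (2.998×10^8 m/s))
= 1.1486 × (-9.8080 μs) = -11.3 μs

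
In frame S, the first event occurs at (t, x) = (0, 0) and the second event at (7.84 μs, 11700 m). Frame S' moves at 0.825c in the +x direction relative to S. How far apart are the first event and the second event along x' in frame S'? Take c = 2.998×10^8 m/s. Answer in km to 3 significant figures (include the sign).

γ = 1/√(1 − 0.825²) = 1.7695
Δx' = γ(Δx − vΔt) = 1.7695 × (11700 m − 0.825×(2.998×10^8 m/s)×7.84×10^-6 s)
= 1.7695 × (9760.9 m) = 17.3 km

Δx' ≈ 17.3 km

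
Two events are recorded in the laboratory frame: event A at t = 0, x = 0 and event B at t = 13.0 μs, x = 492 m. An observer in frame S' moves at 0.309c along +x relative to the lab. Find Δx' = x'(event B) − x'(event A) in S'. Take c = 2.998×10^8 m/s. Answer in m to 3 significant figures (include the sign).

γ = 1/√(1 − 0.309²) = 1.0515
Δx' = γ(Δx − vΔt) = 1.0515 × (492 m − 0.309×(2.998×10^8 m/s)×13.0×10^-6 s)
= 1.0515 × (-712.30 m) = -749 m

Δx' ≈ -749 m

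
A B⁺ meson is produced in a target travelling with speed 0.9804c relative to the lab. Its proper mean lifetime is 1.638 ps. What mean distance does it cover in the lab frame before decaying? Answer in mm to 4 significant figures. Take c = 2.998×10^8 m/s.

d ≈ 2.444 mm

γ = 1/√(1 − 0.9804²) = 5.07569
Dilated lifetime: Δt = γτ₀ = 5.07569 × 1.638 ps = 8.31399 ps
d = vΔt = 0.9804c × 8.31399 ps = 2.93924×10^8 m/s × 8.31399×10^-12 s = 2.444 mm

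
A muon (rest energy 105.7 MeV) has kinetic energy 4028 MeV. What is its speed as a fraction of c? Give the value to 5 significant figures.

γ = 1 + K/(m₀c²) = 1 + 4028/105.7 = 39.10785
β = √(1 − 1/γ²) = 0.99967

β ≈ 0.99967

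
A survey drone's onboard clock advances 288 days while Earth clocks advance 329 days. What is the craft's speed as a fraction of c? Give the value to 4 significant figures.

γ = Δt/τ₀ = 329/288 = 1.14236
β = √(1 − 1/γ²) = √(1 − 1/1.14236²) = 0.4834

β ≈ 0.4834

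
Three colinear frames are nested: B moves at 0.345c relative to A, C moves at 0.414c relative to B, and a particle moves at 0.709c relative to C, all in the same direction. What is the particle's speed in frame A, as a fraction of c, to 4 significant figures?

Compose boost 2: (0.414 + 0.345)/(1 + 0.414×0.345) = 0.7590/1.14283 = 0.664141
Compose boost 3: (0.709 + 0.664141)/(1 + 0.709×0.664141) = 1.37314/1.47088 = 0.9336

u ≈ 0.9336c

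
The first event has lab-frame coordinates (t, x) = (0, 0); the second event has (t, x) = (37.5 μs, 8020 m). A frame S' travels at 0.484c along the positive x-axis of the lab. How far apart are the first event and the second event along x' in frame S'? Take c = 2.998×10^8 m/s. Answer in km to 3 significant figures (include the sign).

Δx' ≈ 2.95 km

γ = 1/√(1 − 0.484²) = 1.1428
Δx' = γ(Δx − vΔt) = 1.1428 × (8020 m − 0.484×(2.998×10^8 m/s)×37.5×10^-6 s)
= 1.1428 × (2578.6 m) = 2.95 km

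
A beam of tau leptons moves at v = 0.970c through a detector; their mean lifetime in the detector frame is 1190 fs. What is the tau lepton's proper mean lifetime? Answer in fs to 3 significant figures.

γ = 1/√(1 − 0.970²) = 4.1135
Proper time: τ₀ = Δt/γ = 1190/4.1135 = 289 fs

τ₀ ≈ 289 fs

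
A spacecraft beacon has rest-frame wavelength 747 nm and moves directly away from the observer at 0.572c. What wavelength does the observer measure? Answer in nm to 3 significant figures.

λ_obs ≈ 1430 nm

Relativistic Doppler: λ_obs = λ_src √((1+β)/(1−β))
= 747 × √(1.5720/0.42800) = 747 × 1.9165 = 1430 nm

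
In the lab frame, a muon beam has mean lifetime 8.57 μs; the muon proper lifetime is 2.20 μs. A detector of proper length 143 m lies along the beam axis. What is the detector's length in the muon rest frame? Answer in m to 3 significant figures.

L ≈ 36.7 m

Time dilation ⇒ γ = Δt/τ₀ = 8.57/2.20 = 3.8955
Length contraction: L = L₀/γ = 143/3.8955 = 36.7 m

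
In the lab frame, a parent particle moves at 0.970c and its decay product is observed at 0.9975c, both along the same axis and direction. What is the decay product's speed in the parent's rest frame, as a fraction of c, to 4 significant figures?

u' ≈ 0.8481c

Inverse velocity addition: u' = (u − v)/(1 − uv/c²)
= (0.9975 − 0.970)/(1 − 0.9975×0.970) = 0.02750/0.0324250 = 0.8481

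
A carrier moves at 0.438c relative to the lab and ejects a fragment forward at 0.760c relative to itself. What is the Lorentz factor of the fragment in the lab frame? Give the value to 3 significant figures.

u_lab = (0.760 + 0.438)/(1 + 0.760×0.438) = 1.198/1.33288 = 0.898806
γ = 1/√(1 − 0.898806²) = 2.28

γ ≈ 2.28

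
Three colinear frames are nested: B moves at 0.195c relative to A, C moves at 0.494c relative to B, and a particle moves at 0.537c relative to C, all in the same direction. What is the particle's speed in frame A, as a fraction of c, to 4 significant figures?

Compose boost 2: (0.494 + 0.195)/(1 + 0.494×0.195) = 0.6890/1.09633 = 0.628460
Compose boost 3: (0.537 + 0.628460)/(1 + 0.537×0.628460) = 1.16546/1.33748 = 0.8714

u ≈ 0.8714c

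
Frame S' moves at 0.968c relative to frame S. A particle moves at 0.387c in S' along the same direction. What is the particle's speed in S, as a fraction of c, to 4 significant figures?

Relativistic velocity addition: u = (u' + v)/(1 + u'v/c²)
= (0.387 + 0.968)/(1 + 0.387×0.968) = 1.355/1.37462 = 0.9857

u ≈ 0.9857c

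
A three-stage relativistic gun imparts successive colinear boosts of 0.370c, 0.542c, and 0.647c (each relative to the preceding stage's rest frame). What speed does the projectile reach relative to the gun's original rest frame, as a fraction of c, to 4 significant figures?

u ≈ 0.9431c

Compose boost 2: (0.542 + 0.370)/(1 + 0.542×0.370) = 0.9120/1.20054 = 0.759658
Compose boost 3: (0.647 + 0.759658)/(1 + 0.647×0.759658) = 1.40666/1.49150 = 0.9431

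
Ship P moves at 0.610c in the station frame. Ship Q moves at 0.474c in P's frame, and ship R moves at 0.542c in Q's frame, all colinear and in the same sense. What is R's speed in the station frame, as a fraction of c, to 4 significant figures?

u ≈ 0.9499c

Compose boost 2: (0.474 + 0.610)/(1 + 0.474×0.610) = 1.084/1.28914 = 0.840871
Compose boost 3: (0.542 + 0.840871)/(1 + 0.542×0.840871) = 1.38287/1.45575 = 0.9499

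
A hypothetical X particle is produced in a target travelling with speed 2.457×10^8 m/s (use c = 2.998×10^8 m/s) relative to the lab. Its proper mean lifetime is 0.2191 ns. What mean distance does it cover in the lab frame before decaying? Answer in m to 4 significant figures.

β = v/c = 2.457×10^8 / 2.998×10^8 = 0.819546
γ = 1/√(1 − 0.819546²) = 1.74516
Dilated lifetime: Δt = γτ₀ = 1.74516 × 0.2191 ns = 0.382365 ns
d = vΔt = 0.819546c × 0.382365 ns = 2.45700×10^8 m/s × 3.82365×10^-10 s = 0.09395 m

d ≈ 0.09395 m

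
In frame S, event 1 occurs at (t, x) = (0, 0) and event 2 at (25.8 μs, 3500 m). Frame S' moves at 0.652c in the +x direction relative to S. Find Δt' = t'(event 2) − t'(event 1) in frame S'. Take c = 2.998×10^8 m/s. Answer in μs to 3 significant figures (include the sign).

γ = 1/√(1 − 0.652²) = 1.3189
Δt' = γ(Δt − vΔx/c²) = 1.3189 × (25.8 μs − 0.652×3500 m / (2.998×10^8 m/s))
= 1.3189 × (18.188 μs) = 24.0 μs

Δt' ≈ 24.0 μs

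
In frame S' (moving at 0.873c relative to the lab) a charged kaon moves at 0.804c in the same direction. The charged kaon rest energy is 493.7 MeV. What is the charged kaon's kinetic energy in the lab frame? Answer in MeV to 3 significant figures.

K ≈ 2400 MeV

u_lab = (0.804 + 0.873)/(1 + 0.804×0.873) = 0.985374
γ = 1/√(1 − 0.985374²) = 5.8683
K = (γ − 1)m₀c² = (5.8683 − 1) × 493.7 = 4.8683 × 493.7 = 2400 MeV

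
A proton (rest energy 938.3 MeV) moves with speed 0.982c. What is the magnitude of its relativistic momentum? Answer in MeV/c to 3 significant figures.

p ≈ 4880 MeV/c

γ = 1/√(1 − 0.982²) = 5.2943
p = γβm₀c = 5.2943 × 0.982 × 938.3 MeV/c = 4880 MeV/c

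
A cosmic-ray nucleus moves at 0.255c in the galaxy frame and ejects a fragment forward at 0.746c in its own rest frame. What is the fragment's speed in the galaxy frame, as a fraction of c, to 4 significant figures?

u ≈ 0.8410c

Compose boost 2: (0.746 + 0.255)/(1 + 0.746×0.255) = 1.001/1.19023 = 0.8410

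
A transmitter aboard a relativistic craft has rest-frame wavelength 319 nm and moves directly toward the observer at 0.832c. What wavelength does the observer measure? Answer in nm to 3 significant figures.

Relativistic Doppler: λ_obs = λ_src √((1−β)/(1+β))
= 319 × √(0.16800/1.8320) = 319 × 0.30283 = 96.6 nm

λ_obs ≈ 96.6 nm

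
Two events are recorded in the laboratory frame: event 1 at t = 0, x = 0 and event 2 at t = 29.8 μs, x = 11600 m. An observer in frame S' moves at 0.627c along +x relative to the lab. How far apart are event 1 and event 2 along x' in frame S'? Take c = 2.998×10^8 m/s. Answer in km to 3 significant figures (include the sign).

Δx' ≈ 7.70 km

γ = 1/√(1 − 0.627²) = 1.2837
Δx' = γ(Δx − vΔt) = 1.2837 × (11600 m − 0.627×(2.998×10^8 m/s)×29.8×10^-6 s)
= 1.2837 × (5998.4 m) = 7.70 km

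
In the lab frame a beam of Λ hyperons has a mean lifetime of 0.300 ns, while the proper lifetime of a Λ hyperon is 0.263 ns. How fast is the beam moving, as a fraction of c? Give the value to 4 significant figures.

γ = Δt/τ₀ = 0.300/0.263 = 1.14068
β = √(1 − 1/γ²) = √(1 − 1/1.14068²) = 0.4811

β ≈ 0.4811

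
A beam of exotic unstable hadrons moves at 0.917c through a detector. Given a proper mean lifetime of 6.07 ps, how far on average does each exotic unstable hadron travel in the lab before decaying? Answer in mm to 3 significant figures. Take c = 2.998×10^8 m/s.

d ≈ 4.18 mm

γ = 1/√(1 − 0.917²) = 2.5070
Dilated lifetime: Δt = γτ₀ = 2.5070 × 6.07 ps = 15.217 ps
d = vΔt = 0.917c × 15.217 ps = 2.7492×10^8 m/s × 1.5217×10^-11 s = 4.18 mm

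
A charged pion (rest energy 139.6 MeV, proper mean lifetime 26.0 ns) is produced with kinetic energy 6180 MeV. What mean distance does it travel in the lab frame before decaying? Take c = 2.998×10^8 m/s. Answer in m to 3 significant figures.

γ = 1 + K/(m₀c²) = 1 + 6180/139.6 = 45.269
β = √(1 − 1/γ²) = 0.99976
Dilated lifetime: γτ₀ = 45.269 × 26.0 ns = 1177.0 ns
d = βc·γτ₀ = 0.99976 × (2.998×10^8 m/s) × 1.1770×10^-6 s = 353 m

d ≈ 353 m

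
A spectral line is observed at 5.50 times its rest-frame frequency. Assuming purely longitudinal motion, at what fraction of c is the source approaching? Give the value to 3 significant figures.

f_obs/f_src = √((1+β)/(1−β)) = 5.50  ⇒  (1+β)/(1−β) = 30.250
β = |1 − D²|/(1 + D²) = |1 − 30.250|/(1 + 30.250) = 0.936

β ≈ 0.936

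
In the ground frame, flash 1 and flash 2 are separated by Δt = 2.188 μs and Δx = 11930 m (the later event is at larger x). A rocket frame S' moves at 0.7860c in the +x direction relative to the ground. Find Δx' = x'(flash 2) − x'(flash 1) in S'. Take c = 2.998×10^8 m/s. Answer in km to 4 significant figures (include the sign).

Δx' ≈ 18.46 km

γ = 1/√(1 − 0.7860²) = 1.61753
Δx' = γ(Δx − vΔt) = 1.61753 × (11930 m − 0.7860×(2.998×10^8 m/s)×2.188×10^-6 s)
= 1.61753 × (11414.4 m) = 18.46 km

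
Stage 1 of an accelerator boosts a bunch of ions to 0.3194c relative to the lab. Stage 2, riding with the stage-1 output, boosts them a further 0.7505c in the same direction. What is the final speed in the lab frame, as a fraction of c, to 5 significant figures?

u ≈ 0.86302c

Compose boost 2: (0.7505 + 0.3194)/(1 + 0.7505×0.3194) = 1.0699/1.239710 = 0.86302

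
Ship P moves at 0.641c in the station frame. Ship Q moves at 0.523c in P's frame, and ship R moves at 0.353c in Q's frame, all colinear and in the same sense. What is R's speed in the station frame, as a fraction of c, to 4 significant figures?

Compose boost 2: (0.523 + 0.641)/(1 + 0.523×0.641) = 1.164/1.33524 = 0.871751
Compose boost 3: (0.353 + 0.871751)/(1 + 0.353×0.871751) = 1.22475/1.30773 = 0.9365

u ≈ 0.9365c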